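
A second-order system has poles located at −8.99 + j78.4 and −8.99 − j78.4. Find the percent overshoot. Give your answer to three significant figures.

|pole| = ω_n = √(8.99² + 78.4²) = 78.9 rad/s; ζ = cos θ = σ/ω_n = 0.114.
%OS = 100 e^{−πζ/√(1−ζ²)} with ζ = 0.114 gives 69.8%.

%OS ≈ 69.8%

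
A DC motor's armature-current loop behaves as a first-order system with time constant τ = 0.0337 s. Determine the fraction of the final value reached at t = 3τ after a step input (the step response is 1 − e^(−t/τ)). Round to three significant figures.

y(t)/y_∞ = 1 − e^(−t/τ) = 1 − e^(−3) = 1 − e^(−3.00) = 0.950.

y/y_∞ ≈ 0.950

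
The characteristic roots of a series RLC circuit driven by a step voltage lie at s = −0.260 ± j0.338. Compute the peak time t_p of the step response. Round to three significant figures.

t_p = π/ω_d with ω_d = 0.338 (the imaginary part), so t_p = 9.29 s.

t_p ≈ 9.29 s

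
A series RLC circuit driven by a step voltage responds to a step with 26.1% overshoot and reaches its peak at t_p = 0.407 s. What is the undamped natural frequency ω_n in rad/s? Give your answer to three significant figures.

ω_n ≈ 8.39 rad/s

The overshoot fixes ζ = −ln(OS)/√(π²+ln²(OS)) = 0.393.
From t_p = π/ω_d, ω_d = π/0.407 = 7.72 rad/s, so ω_n = ω_d/√(1−ζ²) = 8.39 rad/s.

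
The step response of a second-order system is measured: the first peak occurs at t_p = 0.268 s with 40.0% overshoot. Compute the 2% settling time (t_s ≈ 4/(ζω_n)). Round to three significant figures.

t_s ≈ 1.17 s

From the overshoot, ζ = −ln(OS)/√(π²+ln²(OS)) = 0.280.
From t_p = π/ω_d, ω_d = π/0.268 = 11.7 rad/s, so ω_n = ω_d/√(1−ζ²) = 12.2 rad/s.
t_s ≈ 4/(ζω_n) = 4/(0.280·12.2) = 1.17 s.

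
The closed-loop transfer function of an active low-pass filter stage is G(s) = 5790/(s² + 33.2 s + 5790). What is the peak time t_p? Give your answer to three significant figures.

ω_n = √5790 = 76.1 rad/s; ζ = 33.2/(2·76.1) = 0.218.
ω_d = 76.1·√(1 − 0.218²) = 74.3 rad/s. Then t_p = π/ω_d = 0.0423 s.

t_p ≈ 0.0423 s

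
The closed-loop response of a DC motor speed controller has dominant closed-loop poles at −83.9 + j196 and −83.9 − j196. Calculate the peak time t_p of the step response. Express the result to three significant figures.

t_p ≈ 0.0160 s

t_p = π/ω_d with ω_d = 196 (the imaginary part), so t_p = 0.0160 s.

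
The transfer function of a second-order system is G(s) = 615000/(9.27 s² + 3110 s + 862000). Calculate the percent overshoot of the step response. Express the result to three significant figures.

Dividing through by 9.27: denominator becomes s² + 335.5 s + 92990.
So ω_n = √92990 = 305 rad/s and ζ = 335.5/(2·305) = 0.550.
%OS = 100·exp(−πζ/√(1−ζ²)) = 12.6%.

%OS ≈ 12.6%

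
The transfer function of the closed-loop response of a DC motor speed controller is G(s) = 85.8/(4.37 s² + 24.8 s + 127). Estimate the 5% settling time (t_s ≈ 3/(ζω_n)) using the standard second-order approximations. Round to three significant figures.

Dividing through by 4.37: denominator becomes s² + 5.675 s + 29.06.
So ω_n = √29.06 = 5.39 rad/s and ζ = 5.675/(2·5.39) = 0.526.
t_s ≈ 3/(ζω_n) = 1.06 s.

t_s ≈ 1.06 s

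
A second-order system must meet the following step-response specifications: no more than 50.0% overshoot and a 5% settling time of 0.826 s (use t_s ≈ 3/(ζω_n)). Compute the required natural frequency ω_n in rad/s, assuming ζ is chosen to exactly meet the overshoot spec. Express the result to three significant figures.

From %OS = 100·exp(−πζ/√(1−ζ²)), invert to get ζ = −ln(OS)/√(π² + ln²(OS)) with OS = 0.500.
−ln 0.500 = 0.6931, so ζ = 0.6931/√(π² + 0.4805) = 0.215.
From t_s ≈ 3/(ζω_n): ω_n = 3/(ζ·t_s) = 3/(0.215·0.826) = 16.9 rad/s.

ω_n ≈ 16.9 rad/s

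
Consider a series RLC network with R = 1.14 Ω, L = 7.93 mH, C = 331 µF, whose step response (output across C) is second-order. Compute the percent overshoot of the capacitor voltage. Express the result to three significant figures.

%OS ≈ 69.2%

For a series RLC circuit (capacitor voltage as output), ω_n = 1/√(LC) = 1/√(7.93 mH · 331 µF) = 617 rad/s.
ζ = (R/2)·√(C/L) = (1.14/2)·√(331 µF/7.93 mH) = 0.116.
Overshoot: exp(−π·0.116/√(1−0.116²)) = 0.692, i.e. 69.2%.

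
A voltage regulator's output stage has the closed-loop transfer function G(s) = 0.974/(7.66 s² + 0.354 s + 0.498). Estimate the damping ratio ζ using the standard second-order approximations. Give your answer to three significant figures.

ζ ≈ 0.0906

Dividing through by 7.66: denominator becomes s² + 0.04621 s + 0.06501.
So ω_n = √0.06501 = 0.255 rad/s and ζ = 0.04621/(2·0.255) = 0.0906.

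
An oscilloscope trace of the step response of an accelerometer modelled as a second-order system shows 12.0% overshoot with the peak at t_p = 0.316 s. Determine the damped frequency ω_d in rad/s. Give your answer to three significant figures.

t_p = π/ω_d, so ω_d = π/0.316 = 9.94 rad/s.

ω_d ≈ 9.94 rad/s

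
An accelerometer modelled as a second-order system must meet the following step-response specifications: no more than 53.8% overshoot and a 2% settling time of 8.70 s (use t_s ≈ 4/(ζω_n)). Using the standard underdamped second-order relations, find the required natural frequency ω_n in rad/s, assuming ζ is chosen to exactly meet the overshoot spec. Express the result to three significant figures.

Inverting the overshoot relation: ζ = |ln 0.538|/√(π² + ln²0.538) = 0.194.
From t_s ≈ 4/(ζω_n): ω_n = 4/(ζ·t_s) = 4/(0.194·8.70) = 2.38 rad/s.

ω_n ≈ 2.38 rad/s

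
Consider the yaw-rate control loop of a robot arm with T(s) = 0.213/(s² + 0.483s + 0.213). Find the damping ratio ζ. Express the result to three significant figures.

Comparing the denominator to s² + 2ζω_n s + ω_n²: ω_n = √0.213 = 0.462 rad/s, and 2ζω_n = 0.483 so ζ = 0.483/(2·0.462) = 0.523.

ζ ≈ 0.523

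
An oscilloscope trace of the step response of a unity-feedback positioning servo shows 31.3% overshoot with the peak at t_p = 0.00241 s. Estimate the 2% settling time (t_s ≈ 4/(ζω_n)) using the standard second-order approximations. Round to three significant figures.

ζ from %OS: ζ = |ln 0.313|/√(π²+ln²0.313) = 0.347.
From t_p = π/ω_d, ω_d = π/0.00241 = 1300 rad/s, so ω_n = ω_d/√(1−ζ²) = 1390 rad/s.
t_s ≈ 4/(ζω_n) = 4/(0.347·1390) = 0.00830 s.

t_s ≈ 0.00830 s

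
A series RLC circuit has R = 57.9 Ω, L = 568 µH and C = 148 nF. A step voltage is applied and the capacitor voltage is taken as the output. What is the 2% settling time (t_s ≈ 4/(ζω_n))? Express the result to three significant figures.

t_s ≈ 0.0000785 s

For a series RLC circuit (capacitor voltage as output), ω_n = 1/√(LC) = 1/√(568 µH · 148 nF) = 109000 rad/s.
ζ = (R/2)·√(C/L) = (57.9/2)·√(148 nF/568 µH) = 0.467.
t_s ≈ 4/(ζω_n) = 0.0000785 s.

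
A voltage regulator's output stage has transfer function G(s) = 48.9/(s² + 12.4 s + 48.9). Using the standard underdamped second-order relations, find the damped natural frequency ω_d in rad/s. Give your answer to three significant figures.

ω_d ≈ 3.23 rad/s

Comparing the denominator to s² + 2ζω_n s + ω_n²: ω_n = √48.9 = 6.99 rad/s, and 2ζω_n = 12.4 so ζ = 12.4/(2·6.99) = 0.887.
ω_d = 6.99·√(1 − 0.887²) = 3.23 rad/s.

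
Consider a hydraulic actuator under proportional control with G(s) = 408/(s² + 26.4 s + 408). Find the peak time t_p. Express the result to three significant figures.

t_p ≈ 0.205 s

Matching coefficients with s² + 2ζω_n s + ω_n² gives ω_n² = 408 ⇒ ω_n = 20.2 rad/s, and ζ = 26.4/(2ω_n) = 0.653.
ω_d = 20.2·√(1 − 0.653²) = 15.3 rad/s. Then t_p = π/ω_d = 0.205 s.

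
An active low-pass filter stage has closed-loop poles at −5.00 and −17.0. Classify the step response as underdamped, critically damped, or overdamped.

overdamped

Since the poles are distinct, negative and real, the response is overdamped.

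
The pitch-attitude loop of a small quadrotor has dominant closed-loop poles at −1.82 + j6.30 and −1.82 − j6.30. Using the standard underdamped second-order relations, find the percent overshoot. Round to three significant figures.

The poles are at −σ ± jω_d with σ = 1.82 and ω_d = 6.30, so ω_n = √(σ²+ω_d²) = 6.56 rad/s and ζ = σ/ω_n = 0.278.
%OS = 100 e^{−πζ/√(1−ζ²)} with ζ = 0.278 gives 40.4%.

%OS ≈ 40.4%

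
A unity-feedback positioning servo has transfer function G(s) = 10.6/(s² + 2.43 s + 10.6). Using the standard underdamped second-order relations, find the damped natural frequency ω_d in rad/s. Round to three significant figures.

Matching coefficients with s² + 2ζω_n s + ω_n² gives ω_n² = 10.6 ⇒ ω_n = 3.26 rad/s, and ζ = 2.43/(2ω_n) = 0.373.
ω_d = ω_n√(1−ζ²) = 3.02 rad/s.

ω_d ≈ 3.02 rad/s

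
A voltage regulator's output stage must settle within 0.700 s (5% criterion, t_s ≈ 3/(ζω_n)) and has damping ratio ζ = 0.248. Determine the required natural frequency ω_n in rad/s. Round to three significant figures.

ω_n ≈ 17.3 rad/s

Rearranging t_s ≈ 3/(ζω_n) gives ω_n = 3/(ζ·t_s) = 3/(0.248 × 0.700) = 17.3 rad/s.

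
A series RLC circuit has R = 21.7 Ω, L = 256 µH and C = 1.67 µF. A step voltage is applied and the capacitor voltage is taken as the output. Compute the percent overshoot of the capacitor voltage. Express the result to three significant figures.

%OS ≈ 0.330%

For a series RLC circuit (capacitor voltage as output), ω_n = 1/√(LC) = 1/√(256 µH · 1.67 µF) = 48400 rad/s.
ζ = (R/2)·√(C/L) = (21.7/2)·√(1.67 µF/256 µH) = 0.876.
Overshoot: exp(−π·0.876/√(1−0.876²)) = 0.00330, i.e. 0.330%.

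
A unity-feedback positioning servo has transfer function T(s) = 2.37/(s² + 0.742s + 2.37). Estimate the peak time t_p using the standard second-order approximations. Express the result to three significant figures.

Matching coefficients with s² + 2ζω_n s + ω_n² gives ω_n² = 2.37 ⇒ ω_n = 1.54 rad/s, and ζ = 0.742/(2ω_n) = 0.241.
ω_d = 1.54·√(1 − 0.241²) = 1.49 rad/s. Then t_p = π/ω_d = 2.10 s.

t_p ≈ 2.10 s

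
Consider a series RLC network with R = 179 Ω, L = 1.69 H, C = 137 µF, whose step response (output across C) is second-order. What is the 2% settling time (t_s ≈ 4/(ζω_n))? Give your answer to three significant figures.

For a series RLC circuit (capacitor voltage as output), ω_n = 1/√(LC) = 1/√(1.69 H · 137 µF) = 65.7 rad/s.
ζ = (R/2)·√(C/L) = (179/2)·√(137 µF/1.69 H) = 0.806.
t_s ≈ 4/(ζω_n) = 0.0755 s.

t_s ≈ 0.0755 s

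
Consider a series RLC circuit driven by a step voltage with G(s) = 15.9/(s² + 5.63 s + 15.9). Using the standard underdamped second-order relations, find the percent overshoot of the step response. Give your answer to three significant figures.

%OS ≈ 4.37%

Matching coefficients with s² + 2ζω_n s + ω_n² gives ω_n² = 15.9 ⇒ ω_n = 3.99 rad/s, and ζ = 5.63/(2ω_n) = 0.706.
Overshoot: exp(−π·0.706/√(1−0.706²)) = 0.0437, i.e. 4.37%.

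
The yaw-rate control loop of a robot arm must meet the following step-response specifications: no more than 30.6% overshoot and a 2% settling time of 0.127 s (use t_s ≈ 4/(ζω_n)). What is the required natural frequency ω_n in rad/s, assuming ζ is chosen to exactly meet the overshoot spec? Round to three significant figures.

Inverting the overshoot relation: ζ = |ln 0.306|/√(π² + ln²0.306) = 0.353.
From t_s ≈ 4/(ζω_n): ω_n = 4/(ζ·t_s) = 4/(0.353·0.127) = 89.3 rad/s.

ω_n ≈ 89.3 rad/s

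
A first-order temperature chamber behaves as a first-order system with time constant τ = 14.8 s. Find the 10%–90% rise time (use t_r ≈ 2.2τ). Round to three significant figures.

t_r ≈ 2.2τ = 32.6 s.

t_r ≈ 32.6 s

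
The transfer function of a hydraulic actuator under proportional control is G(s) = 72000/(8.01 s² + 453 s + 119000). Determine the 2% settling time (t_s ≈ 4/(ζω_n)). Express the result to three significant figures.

Dividing through by 8.01: denominator becomes s² + 56.55 s + 14860.
So ω_n = √14860 = 122 rad/s and ζ = 56.55/(2·122) = 0.232.
t_s ≈ 4/(ζω_n) = 0.141 s.

t_s ≈ 0.141 s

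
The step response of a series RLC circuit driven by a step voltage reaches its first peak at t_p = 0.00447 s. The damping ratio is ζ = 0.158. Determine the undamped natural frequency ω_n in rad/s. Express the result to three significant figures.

Peak time t_p = π/ω_d, so ω_d = π/t_p = π/0.00447 = 703 rad/s.
ω_n = ω_d/√(1−ζ²) = 703/√0.975 = 712 rad/s.

ω_n ≈ 712 rad/s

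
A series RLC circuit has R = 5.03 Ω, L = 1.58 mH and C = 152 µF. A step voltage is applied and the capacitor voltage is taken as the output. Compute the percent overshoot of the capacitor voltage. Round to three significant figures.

For a series RLC circuit (capacitor voltage as output), ω_n = 1/√(LC) = 1/√(1.58 mH · 152 µF) = 2040 rad/s.
ζ = (R/2)·√(C/L) = (5.03/2)·√(152 µF/1.58 mH) = 0.780.
%OS = 100 e^{−πζ/√(1−ζ²)} with ζ = 0.780 gives 1.99%.

%OS ≈ 1.99%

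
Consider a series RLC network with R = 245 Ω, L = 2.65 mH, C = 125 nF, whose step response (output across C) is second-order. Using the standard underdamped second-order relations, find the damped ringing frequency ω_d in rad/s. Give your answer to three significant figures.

For a series RLC circuit (capacitor voltage as output), ω_n = 1/√(LC) = 1/√(2.65 mH · 125 nF) = 54900 rad/s.
ζ = (R/2)·√(C/L) = (245/2)·√(125 nF/2.65 mH) = 0.841.
ω_d = 54900·√(1 − 0.841²) = 29700 rad/s.

ω_d ≈ 29700 rad/s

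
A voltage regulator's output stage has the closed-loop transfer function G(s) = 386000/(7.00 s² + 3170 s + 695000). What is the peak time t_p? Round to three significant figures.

t_p ≈ 0.0143 s

Dividing through by 7.00: denominator becomes s² + 452.9 s + 99290.
So ω_n = √99290 = 315 rad/s and ζ = 452.9/(2·315) = 0.719.
ω_d = ω_n√(1−ζ²) = 219 rad/s. t_p = π/ω_d = 0.0143 s.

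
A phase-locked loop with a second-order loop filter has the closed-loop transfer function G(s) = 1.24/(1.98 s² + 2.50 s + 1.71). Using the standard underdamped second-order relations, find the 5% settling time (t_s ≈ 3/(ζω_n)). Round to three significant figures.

Dividing through by 1.98: denominator becomes s² + 1.263 s + 0.8636.
So ω_n = √0.8636 = 0.929 rad/s and ζ = 1.263/(2·0.929) = 0.679.
t_s ≈ 3/(ζω_n) = 4.75 s.

t_s ≈ 4.75 s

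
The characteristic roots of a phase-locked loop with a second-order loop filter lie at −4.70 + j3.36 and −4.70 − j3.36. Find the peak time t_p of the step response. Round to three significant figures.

t_p ≈ 0.935 s

t_p = π/ω_d with ω_d = 3.36 (the imaginary part), so t_p = 0.935 s.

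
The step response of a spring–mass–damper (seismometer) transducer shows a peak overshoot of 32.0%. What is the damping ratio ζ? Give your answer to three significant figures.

Inverting the overshoot relation: ζ = |ln 0.320|/√(π² + ln²0.320) = 0.341.

ζ ≈ 0.341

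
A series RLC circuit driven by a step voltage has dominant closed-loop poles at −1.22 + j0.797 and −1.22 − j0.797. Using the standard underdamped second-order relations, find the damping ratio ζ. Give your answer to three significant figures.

ζ ≈ 0.837

|pole| = ω_n = √(1.22² + 0.797²) = 1.46 rad/s; ζ = cos θ = σ/ω_n = 0.837.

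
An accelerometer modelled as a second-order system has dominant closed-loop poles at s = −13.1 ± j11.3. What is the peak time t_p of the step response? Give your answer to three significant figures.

t_p ≈ 0.278 s

t_p = π/ω_d with ω_d = 11.3 (the imaginary part), so t_p = 0.278 s.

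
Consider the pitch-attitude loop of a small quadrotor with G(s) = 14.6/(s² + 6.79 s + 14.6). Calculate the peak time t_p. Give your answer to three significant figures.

ω_n = √14.6 = 3.82 rad/s; ζ = 6.79/(2·3.82) = 0.889.
ω_d = ω_n√(1−ζ²) = 1.75 rad/s. Then t_p = π/ω_d = 1.79 s.

t_p ≈ 1.79 s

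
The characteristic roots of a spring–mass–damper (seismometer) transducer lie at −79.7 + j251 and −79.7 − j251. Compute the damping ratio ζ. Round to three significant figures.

ζ ≈ 0.303

The poles are at −σ ± jω_d with σ = 79.7 and ω_d = 251, so ω_n = √(σ²+ω_d²) = 263 rad/s and ζ = σ/ω_n = 0.303.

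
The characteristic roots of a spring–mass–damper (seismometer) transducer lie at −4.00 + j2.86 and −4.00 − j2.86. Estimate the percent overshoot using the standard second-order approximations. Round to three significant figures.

The poles are at −σ ± jω_d with σ = 4.00 and ω_d = 2.86, so ω_n = √(σ²+ω_d²) = 4.92 rad/s and ζ = σ/ω_n = 0.813.
%OS = 100·exp(−πζ/√(1−ζ²)) = 1.24%.

%OS ≈ 1.24%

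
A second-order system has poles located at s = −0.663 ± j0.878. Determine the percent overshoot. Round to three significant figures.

%OS ≈ 9.33%

With σ = 0.663, ω_d = 0.878: ω_n = √(σ²+ω_d²) = 1.10 rad/s, ζ = σ/ω_n = 0.603.
Overshoot: exp(−π·0.603/√(1−0.603²)) = 0.0933, i.e. 9.33%.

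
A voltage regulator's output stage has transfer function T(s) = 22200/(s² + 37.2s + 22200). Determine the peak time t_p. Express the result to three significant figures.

t_p ≈ 0.0213 s

ω_n = √22200 = 149 rad/s; ζ = 37.2/(2·149) = 0.125.
ω_d = 149·√(1 − 0.125²) = 148 rad/s. Then t_p = π/ω_d = 0.0213 s.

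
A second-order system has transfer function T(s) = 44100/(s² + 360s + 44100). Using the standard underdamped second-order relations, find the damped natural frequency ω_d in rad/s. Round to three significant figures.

ω_n = √44100 = 210 rad/s; ζ = 360/(2·210) = 0.857.
ω_d = 210·√(1 − 0.857²) = 108 rad/s.

ω_d ≈ 108 rad/s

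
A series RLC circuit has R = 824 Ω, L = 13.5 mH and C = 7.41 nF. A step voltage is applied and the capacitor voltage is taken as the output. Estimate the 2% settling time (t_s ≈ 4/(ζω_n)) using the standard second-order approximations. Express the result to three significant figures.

For a series RLC circuit (capacitor voltage as output), ω_n = 1/√(LC) = 1/√(13.5 mH · 7.41 nF) = 100000 rad/s.
ζ = (R/2)·√(C/L) = (824/2)·√(7.41 nF/13.5 mH) = 0.305.
t_s ≈ 4/(ζω_n) = 0.000131 s.

t_s ≈ 0.000131 s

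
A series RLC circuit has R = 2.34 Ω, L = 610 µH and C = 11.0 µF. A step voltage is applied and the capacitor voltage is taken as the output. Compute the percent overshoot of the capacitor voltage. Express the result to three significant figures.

%OS ≈ 60.7%

For a series RLC circuit (capacitor voltage as output), ω_n = 1/√(LC) = 1/√(610 µH · 11.0 µF) = 12200 rad/s.
ζ = (R/2)·√(C/L) = (2.34/2)·√(11.0 µF/610 µH) = 0.157.
%OS = 100 e^{−πζ/√(1−ζ²)} with ζ = 0.157 gives 60.7%.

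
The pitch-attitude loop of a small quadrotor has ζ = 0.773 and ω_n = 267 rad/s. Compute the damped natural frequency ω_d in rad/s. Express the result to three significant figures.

ω_d ≈ 169 rad/s

ω_d = ω_n√(1−ζ²) = 267·√0.402 = 169 rad/s.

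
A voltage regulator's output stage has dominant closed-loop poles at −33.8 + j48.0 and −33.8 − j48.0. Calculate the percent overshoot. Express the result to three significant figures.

With σ = 33.8, ω_d = 48.0: ω_n = √(σ²+ω_d²) = 58.7 rad/s, ζ = σ/ω_n = 0.576.
Overshoot: exp(−π·0.576/√(1−0.576²)) = 0.109, i.e. 10.9%.

%OS ≈ 10.9%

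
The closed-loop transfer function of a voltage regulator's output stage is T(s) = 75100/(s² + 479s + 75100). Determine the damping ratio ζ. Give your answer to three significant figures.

Matching coefficients with s² + 2ζω_n s + ω_n² gives ω_n² = 75100 ⇒ ω_n = 274 rad/s, and ζ = 479/(2ω_n) = 0.874.

ζ ≈ 0.874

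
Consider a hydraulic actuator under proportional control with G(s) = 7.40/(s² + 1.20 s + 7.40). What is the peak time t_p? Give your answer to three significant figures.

t_p ≈ 1.18 s

Comparing the denominator to s² + 2ζω_n s + ω_n²: ω_n = √7.40 = 2.72 rad/s, and 2ζω_n = 1.20 so ζ = 1.20/(2·2.72) = 0.221.
ω_d = ω_n√(1−ζ²) = 2.65 rad/s. Then t_p = π/ω_d = 1.18 s.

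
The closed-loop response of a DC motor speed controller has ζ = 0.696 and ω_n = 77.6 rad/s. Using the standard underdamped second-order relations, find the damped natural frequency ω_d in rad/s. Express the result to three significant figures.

ω_d = ω_n√(1−ζ²) = 77.6·√0.516 = 55.7 rad/s.

ω_d ≈ 55.7 rad/s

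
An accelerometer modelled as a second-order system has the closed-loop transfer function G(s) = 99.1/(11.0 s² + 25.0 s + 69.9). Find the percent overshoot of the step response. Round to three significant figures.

%OS ≈ 20.5%

Dividing through by 11.0: denominator becomes s² + 2.273 s + 6.355.
So ω_n = √6.355 = 2.52 rad/s and ζ = 2.273/(2·2.52) = 0.451.
%OS = 100 e^{−πζ/√(1−ζ²)} with ζ = 0.451 gives 20.5%.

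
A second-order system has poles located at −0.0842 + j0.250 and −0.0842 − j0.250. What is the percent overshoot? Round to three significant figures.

%OS ≈ 34.7%

The poles are at −σ ± jω_d with σ = 0.0842 and ω_d = 0.250, so ω_n = √(σ²+ω_d²) = 0.264 rad/s and ζ = σ/ω_n = 0.319.
%OS = 100 e^{−πζ/√(1−ζ²)} with ζ = 0.319 gives 34.7%.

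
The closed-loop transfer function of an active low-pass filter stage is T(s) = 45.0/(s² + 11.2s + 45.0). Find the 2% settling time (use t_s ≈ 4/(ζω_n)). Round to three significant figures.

t_s ≈ 0.714 s

Matching coefficients with s² + 2ζω_n s + ω_n² gives ω_n² = 45.0 ⇒ ω_n = 6.71 rad/s, and ζ = 11.2/(2ω_n) = 0.835.
t_s ≈ 4/(ζω_n) = 4/(0.835·6.71) = 0.714 s.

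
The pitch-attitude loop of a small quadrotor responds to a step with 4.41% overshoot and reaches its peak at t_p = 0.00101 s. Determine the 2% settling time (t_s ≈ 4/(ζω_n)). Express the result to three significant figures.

ζ from %OS: ζ = |ln 0.0441|/√(π²+ln²0.0441) = 0.705.
t_p = π/ω_d ⇒ ω_d = 3110 rad/s; then ω_n = ω_d/√(1−ζ²) = 4380 rad/s.
t_s ≈ 4/(ζω_n) = 4/(0.705·4380) = 0.00129 s.

t_s ≈ 0.00129 s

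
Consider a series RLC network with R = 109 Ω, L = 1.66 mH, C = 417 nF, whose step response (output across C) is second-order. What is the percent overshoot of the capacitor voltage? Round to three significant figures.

For a series RLC circuit (capacitor voltage as output), ω_n = 1/√(LC) = 1/√(1.66 mH · 417 nF) = 38000 rad/s.
ζ = (R/2)·√(C/L) = (109/2)·√(417 nF/1.66 mH) = 0.864.
Overshoot: exp(−π·0.864/√(1−0.864²)) = 0.00458, i.e. 0.458%.

%OS ≈ 0.458%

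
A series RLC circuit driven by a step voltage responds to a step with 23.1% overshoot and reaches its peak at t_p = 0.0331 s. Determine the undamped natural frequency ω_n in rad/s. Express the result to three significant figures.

ζ from %OS: ζ = |ln 0.231|/√(π²+ln²0.231) = 0.423.
t_p = π/ω_d ⇒ ω_d = 94.9 rad/s; then ω_n = ω_d/√(1−ζ²) = 105 rad/s.

ω_n ≈ 105 rad/s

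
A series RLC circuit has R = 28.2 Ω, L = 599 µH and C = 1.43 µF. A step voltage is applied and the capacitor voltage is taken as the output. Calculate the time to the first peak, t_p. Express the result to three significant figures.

t_p ≈ 0.000127 s

For a series RLC circuit (capacitor voltage as output), ω_n = 1/√(LC) = 1/√(599 µH · 1.43 µF) = 34200 rad/s.
ζ = (R/2)·√(C/L) = (28.2/2)·√(1.43 µF/599 µH) = 0.689.
ω_d = ω_n√(1−ζ²) = 24800 rad/s. t_p = π/ω_d = 0.000127 s.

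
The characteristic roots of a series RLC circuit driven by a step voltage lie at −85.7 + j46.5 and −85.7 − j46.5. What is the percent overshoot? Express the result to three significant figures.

%OS ≈ 0.306%

With σ = 85.7, ω_d = 46.5: ω_n = √(σ²+ω_d²) = 97.5 rad/s, ζ = σ/ω_n = 0.879.
%OS = 100 e^{−πζ/√(1−ζ²)} with ζ = 0.879 gives 0.306%.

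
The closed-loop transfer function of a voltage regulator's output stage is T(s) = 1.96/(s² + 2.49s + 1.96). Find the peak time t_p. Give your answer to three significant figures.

Comparing the denominator to s² + 2ζω_n s + ω_n²: ω_n = √1.96 = 1.40 rad/s, and 2ζω_n = 2.49 so ζ = 2.49/(2·1.40) = 0.889.
The damped frequency ω_d = ω_n√(1−ζ²) = 0.640 rad/s. Then t_p = π/ω_d = 4.91 s.

t_p ≈ 4.91 s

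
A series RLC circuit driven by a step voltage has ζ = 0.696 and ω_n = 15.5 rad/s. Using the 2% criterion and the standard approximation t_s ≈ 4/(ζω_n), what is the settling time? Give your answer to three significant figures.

t_s ≈ 4/(ζω_n) = 4/(0.696 × 15.5) = 0.371 s.

t_s ≈ 0.371 s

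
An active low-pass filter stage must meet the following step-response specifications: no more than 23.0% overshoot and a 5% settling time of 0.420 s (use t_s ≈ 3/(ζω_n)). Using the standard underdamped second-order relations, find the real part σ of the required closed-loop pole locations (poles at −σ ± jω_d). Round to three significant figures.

The settling-time spec alone fixes σ = ζω_n = 3/t_s = 3/0.420 = 7.14.
(Overshoot then fixes ζ = 0.424 and hence ω_d = σ·√(1−ζ²)/ζ = 15.3 rad/s.)

σ ≈ 7.14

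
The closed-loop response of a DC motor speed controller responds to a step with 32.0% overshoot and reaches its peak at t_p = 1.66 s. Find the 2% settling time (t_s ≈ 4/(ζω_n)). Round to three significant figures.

t_s ≈ 5.83 s

The overshoot fixes ζ = −ln(OS)/√(π²+ln²(OS)) = 0.341.
From t_p = π/ω_d, ω_d = π/1.66 = 1.89 rad/s, so ω_n = ω_d/√(1−ζ²) = 2.01 rad/s.
t_s ≈ 4/(ζω_n) = 4/(0.341·2.01) = 5.83 s.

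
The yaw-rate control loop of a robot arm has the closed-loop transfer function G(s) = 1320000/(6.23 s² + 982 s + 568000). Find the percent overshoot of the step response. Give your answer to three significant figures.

%OS ≈ 42.8%

Dividing through by 6.23: denominator becomes s² + 157.6 s + 91170.
So ω_n = √91170 = 302 rad/s and ζ = 157.6/(2·302) = 0.261.
%OS = 100 e^{−πζ/√(1−ζ²)} with ζ = 0.261 gives 42.8%.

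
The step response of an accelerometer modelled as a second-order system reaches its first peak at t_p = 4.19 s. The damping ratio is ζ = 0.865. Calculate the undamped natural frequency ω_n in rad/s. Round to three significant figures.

Peak time t_p = π/ω_d, so ω_d = π/t_p = π/4.19 = 0.750 rad/s.
ω_n = ω_d/√(1−ζ²) = 0.750/√0.252 = 1.49 rad/s.

ω_n ≈ 1.49 rad/s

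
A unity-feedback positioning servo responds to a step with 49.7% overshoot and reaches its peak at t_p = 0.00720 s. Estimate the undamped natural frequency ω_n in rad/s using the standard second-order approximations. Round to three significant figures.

ω_n ≈ 447 rad/s

The overshoot fixes ζ = −ln(OS)/√(π²+ln²(OS)) = 0.217.
t_p = π/ω_d ⇒ ω_d = 436 rad/s; then ω_n = ω_d/√(1−ζ²) = 447 rad/s.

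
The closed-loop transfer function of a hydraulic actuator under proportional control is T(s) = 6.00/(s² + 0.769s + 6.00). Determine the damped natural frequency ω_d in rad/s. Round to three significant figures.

ω_d ≈ 2.42 rad/s

Matching coefficients with s² + 2ζω_n s + ω_n² gives ω_n² = 6.00 ⇒ ω_n = 2.45 rad/s, and ζ = 0.769/(2ω_n) = 0.157.
ω_d = 2.45·√(1 − 0.157²) = 2.42 rad/s.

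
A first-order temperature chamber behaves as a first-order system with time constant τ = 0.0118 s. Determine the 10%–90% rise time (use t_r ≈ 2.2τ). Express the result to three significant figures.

t_r ≈ 2.2τ = 0.0260 s.

t_r ≈ 0.0260 s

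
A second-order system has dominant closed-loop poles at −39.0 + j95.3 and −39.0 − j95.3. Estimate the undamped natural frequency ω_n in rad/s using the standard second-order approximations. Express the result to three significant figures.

The poles are at −σ ± jω_d with σ = 39.0 and ω_d = 95.3, so ω_n = √(σ²+ω_d²) = 103 rad/s and ζ = σ/ω_n = 0.379.

ω_n ≈ 103 rad/s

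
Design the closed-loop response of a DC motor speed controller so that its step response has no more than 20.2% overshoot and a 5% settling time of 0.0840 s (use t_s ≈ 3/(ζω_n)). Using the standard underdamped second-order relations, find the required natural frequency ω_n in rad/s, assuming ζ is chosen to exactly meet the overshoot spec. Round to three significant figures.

From %OS = 100·exp(−πζ/√(1−ζ²)), invert to get ζ = −ln(OS)/√(π² + ln²(OS)) with OS = 0.202.
−ln 0.202 = 1.599, so ζ = 1.599/√(π² + 2.558) = 0.454.
From t_s ≈ 3/(ζω_n): ω_n = 3/(ζ·t_s) = 3/(0.454·0.0840) = 78.7 rad/s.

ω_n ≈ 78.7 rad/s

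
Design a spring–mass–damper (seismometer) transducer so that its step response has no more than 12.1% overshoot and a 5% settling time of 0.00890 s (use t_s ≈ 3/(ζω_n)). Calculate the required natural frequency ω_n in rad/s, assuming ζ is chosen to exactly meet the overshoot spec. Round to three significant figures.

ζ = −ln(OS)/√(π² + (ln OS)²). With OS = 0.121, ln OS = −2.112 and ζ = 2.112/3.785 = 0.558.
From t_s ≈ 3/(ζω_n): ω_n = 3/(ζ·t_s) = 3/(0.558·0.00890) = 604 rad/s.

ω_n ≈ 604 rad/s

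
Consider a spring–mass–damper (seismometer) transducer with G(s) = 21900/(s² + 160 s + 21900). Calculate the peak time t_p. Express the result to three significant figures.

Comparing the denominator to s² + 2ζω_n s + ω_n²: ω_n = √21900 = 148 rad/s, and 2ζω_n = 160 so ζ = 160/(2·148) = 0.541.
ω_d = 148·√(1 − 0.541²) = 124 rad/s. Then t_p = π/ω_d = 0.0252 s.

t_p ≈ 0.0252 s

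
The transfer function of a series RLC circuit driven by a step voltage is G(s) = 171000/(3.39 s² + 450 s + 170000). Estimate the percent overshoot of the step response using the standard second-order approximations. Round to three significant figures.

%OS ≈ 37.7%

Dividing through by 3.39: denominator becomes s² + 132.7 s + 50150.
So ω_n = √50150 = 224 rad/s and ζ = 132.7/(2·224) = 0.296.
%OS = 100 e^{−πζ/√(1−ζ²)} with ζ = 0.296 gives 37.7%.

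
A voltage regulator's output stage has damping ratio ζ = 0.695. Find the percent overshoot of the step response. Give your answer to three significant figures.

For an underdamped second-order system, %OS = 100·exp(−πζ/√(1−ζ²)).
πζ/√(1−ζ²) = π·0.695/√(1−0.483) = 3.037, so %OS = 100·e^(−3.037) = 4.80%.

%OS ≈ 4.80%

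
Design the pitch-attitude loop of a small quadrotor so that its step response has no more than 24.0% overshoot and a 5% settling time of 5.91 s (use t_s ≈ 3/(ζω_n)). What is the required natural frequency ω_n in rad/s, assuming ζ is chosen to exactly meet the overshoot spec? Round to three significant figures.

ω_n ≈ 1.23 rad/s

Inverting the overshoot relation: ζ = |ln 0.240|/√(π² + ln²0.240) = 0.414.
Then ω_n = 3/(ζ t_s) = 3/(0.414 × 5.91) = 1.23 rad/s.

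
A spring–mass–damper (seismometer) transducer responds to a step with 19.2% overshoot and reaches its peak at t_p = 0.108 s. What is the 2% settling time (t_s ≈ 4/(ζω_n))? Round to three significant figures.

The overshoot fixes ζ = −ln(OS)/√(π²+ln²(OS)) = 0.465.
t_p = π/ω_d ⇒ ω_d = 29.1 rad/s; then ω_n = ω_d/√(1−ζ²) = 32.9 rad/s.
t_s ≈ 4/(ζω_n) = 4/(0.465·32.9) = 0.262 s.

t_s ≈ 0.262 s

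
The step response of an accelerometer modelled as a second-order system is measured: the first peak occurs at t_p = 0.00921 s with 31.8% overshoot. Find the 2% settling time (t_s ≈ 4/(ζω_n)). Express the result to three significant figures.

From the overshoot, ζ = −ln(OS)/√(π²+ln²(OS)) = 0.343.
t_p = π/ω_d ⇒ ω_d = 341 rad/s; then ω_n = ω_d/√(1−ζ²) = 363 rad/s.
t_s ≈ 4/(ζω_n) = 4/(0.343·363) = 0.0322 s.

t_s ≈ 0.0322 s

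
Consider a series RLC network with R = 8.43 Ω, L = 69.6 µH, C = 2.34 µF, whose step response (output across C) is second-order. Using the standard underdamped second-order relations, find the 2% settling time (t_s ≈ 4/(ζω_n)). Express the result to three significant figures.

t_s ≈ 0.0000660 s

For a series RLC circuit (capacitor voltage as output), ω_n = 1/√(LC) = 1/√(69.6 µH · 2.34 µF) = 78400 rad/s.
ζ = (R/2)·√(C/L) = (8.43/2)·√(2.34 µF/69.6 µH) = 0.773.
t_s ≈ 4/(ζω_n) = 0.0000660 s.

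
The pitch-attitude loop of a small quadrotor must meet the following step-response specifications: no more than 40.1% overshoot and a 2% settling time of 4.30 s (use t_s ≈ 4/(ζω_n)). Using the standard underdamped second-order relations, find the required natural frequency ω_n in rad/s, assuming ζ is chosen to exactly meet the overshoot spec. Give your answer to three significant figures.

ω_n ≈ 3.33 rad/s

ζ = −ln(OS)/√(π² + (ln OS)²). With OS = 0.401, ln OS = −0.9138 and ζ = 0.9138/3.272 = 0.279.
Then ω_n = 4/(ζ t_s) = 4/(0.279 × 4.30) = 3.33 rad/s.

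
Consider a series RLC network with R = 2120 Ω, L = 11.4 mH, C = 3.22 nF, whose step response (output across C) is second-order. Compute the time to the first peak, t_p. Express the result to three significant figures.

t_p ≈ 0.0000230 s

For a series RLC circuit (capacitor voltage as output), ω_n = 1/√(LC) = 1/√(11.4 mH · 3.22 nF) = 165000 rad/s.
ζ = (R/2)·√(C/L) = (2120/2)·√(3.22 nF/11.4 mH) = 0.563.
ω_d = 165000·√(1 − 0.563²) = 136000 rad/s. t_p = π/ω_d = 0.0000230 s.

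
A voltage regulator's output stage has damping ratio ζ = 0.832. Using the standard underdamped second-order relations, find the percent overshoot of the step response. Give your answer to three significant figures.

%OS ≈ 0.899%

For an underdamped second-order system, %OS = 100·exp(−πζ/√(1−ζ²)).
πζ/√(1−ζ²) = π·0.832/√(1−0.692) = 4.711, so %OS = 100·e^(−4.711) = 0.899%.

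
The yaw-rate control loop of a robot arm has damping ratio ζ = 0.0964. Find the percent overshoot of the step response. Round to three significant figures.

%OS ≈ 73.8%

For an underdamped second-order system, %OS = 100·exp(−πζ/√(1−ζ²)).
πζ/√(1−ζ²) = π·0.0964/√(1−0.00929) = 0.3043, so %OS = 100·e^(−0.3043) = 73.8%.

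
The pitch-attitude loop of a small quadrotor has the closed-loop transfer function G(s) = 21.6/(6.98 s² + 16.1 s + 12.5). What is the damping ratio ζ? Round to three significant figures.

ζ ≈ 0.862

Dividing through by 6.98: denominator becomes s² + 2.307 s + 1.791.
So ω_n = √1.791 = 1.34 rad/s and ζ = 2.307/(2·1.34) = 0.862.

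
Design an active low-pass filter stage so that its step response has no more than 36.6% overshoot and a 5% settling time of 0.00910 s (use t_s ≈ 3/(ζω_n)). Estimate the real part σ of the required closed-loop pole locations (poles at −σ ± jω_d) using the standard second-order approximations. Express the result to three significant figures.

The settling-time spec alone fixes σ = ζω_n = 3/t_s = 3/0.00910 = 330.
(Overshoot then fixes ζ = 0.305 and hence ω_d = σ·√(1−ζ²)/ζ = 1030 rad/s.)

σ ≈ 330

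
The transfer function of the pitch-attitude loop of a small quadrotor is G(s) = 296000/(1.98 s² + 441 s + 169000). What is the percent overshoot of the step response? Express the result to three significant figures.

Dividing through by 1.98: denominator becomes s² + 222.7 s + 85350.
So ω_n = √85350 = 292 rad/s and ζ = 222.7/(2·292) = 0.381.
Overshoot: exp(−π·0.381/√(1−0.381²)) = 0.274, i.e. 27.4%.

%OS ≈ 27.4%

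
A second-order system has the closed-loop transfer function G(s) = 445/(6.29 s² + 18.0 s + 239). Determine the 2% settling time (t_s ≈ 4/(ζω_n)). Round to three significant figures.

Dividing through by 6.29: denominator becomes s² + 2.862 s + 38.00.
So ω_n = √38.00 = 6.16 rad/s and ζ = 2.862/(2·6.16) = 0.232.
t_s ≈ 4/(ζω_n) = 2.80 s.

t_s ≈ 2.80 s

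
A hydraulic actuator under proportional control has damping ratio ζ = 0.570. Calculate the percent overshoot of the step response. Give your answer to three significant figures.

%OS ≈ 11.3%

For an underdamped second-order system, %OS = 100·exp(−πζ/√(1−ζ²)).
πζ/√(1−ζ²) = π·0.570/√(1−0.325) = 2.179, so %OS = 100·e^(−2.179) = 11.3%.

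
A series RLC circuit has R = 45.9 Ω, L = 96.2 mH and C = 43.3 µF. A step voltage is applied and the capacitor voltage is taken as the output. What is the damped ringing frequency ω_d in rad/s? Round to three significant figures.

For a series RLC circuit (capacitor voltage as output), ω_n = 1/√(LC) = 1/√(96.2 mH · 43.3 µF) = 490 rad/s.
ζ = (R/2)·√(C/L) = (45.9/2)·√(43.3 µF/96.2 mH) = 0.487.
ω_d = ω_n√(1−ζ²) = 428 rad/s.

ω_d ≈ 428 rad/s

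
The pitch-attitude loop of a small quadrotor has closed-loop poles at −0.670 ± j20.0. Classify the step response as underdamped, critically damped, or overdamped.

Since the poles form a complex-conjugate pair with nonzero imaginary part, the response is underdamped.

underdamped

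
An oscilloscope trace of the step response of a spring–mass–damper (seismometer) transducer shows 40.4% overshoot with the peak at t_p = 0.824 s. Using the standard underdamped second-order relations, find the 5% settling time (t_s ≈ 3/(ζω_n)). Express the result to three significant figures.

t_s ≈ 2.73 s

The overshoot fixes ζ = −ln(OS)/√(π²+ln²(OS)) = 0.277.
t_p = π/ω_d ⇒ ω_d = 3.81 rad/s; then ω_n = ω_d/√(1−ζ²) = 3.97 rad/s.
t_s ≈ 3/(ζω_n) = 3/(0.277·3.97) = 2.73 s.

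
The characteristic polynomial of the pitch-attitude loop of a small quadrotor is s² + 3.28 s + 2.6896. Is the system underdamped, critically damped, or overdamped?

a² − 4b = 3.28² − 4·2.6896 = 0 (repeated real root); the system is critically damped.

critically damped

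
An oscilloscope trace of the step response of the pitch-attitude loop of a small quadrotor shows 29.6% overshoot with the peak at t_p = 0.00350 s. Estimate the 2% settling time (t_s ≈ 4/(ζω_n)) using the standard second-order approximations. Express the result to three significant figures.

The overshoot fixes ζ = −ln(OS)/√(π²+ln²(OS)) = 0.361.
t_p = π/ω_d ⇒ ω_d = 898 rad/s; then ω_n = ω_d/√(1−ζ²) = 963 rad/s.
t_s ≈ 4/(ζω_n) = 4/(0.361·963) = 0.0115 s.

t_s ≈ 0.0115 s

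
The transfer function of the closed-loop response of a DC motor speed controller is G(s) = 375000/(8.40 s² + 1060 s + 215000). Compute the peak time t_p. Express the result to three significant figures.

t_p ≈ 0.0214 s

Dividing through by 8.40: denominator becomes s² + 126.2 s + 25600.
So ω_n = √25600 = 160 rad/s and ζ = 126.2/(2·160) = 0.394.
ω_d = ω_n√(1−ζ²) = 147 rad/s. t_p = π/ω_d = 0.0214 s.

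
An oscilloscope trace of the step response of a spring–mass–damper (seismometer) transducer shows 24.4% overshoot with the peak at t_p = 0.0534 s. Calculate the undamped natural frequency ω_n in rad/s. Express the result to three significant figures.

ζ from %OS: ζ = |ln 0.244|/√(π²+ln²0.244) = 0.410.
From t_p = π/ω_d, ω_d = π/0.0534 = 58.8 rad/s, so ω_n = ω_d/√(1−ζ²) = 64.5 rad/s.

ω_n ≈ 64.5 rad/s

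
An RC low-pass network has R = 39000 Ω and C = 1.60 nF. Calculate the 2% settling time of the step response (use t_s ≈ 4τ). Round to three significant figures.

t_s ≈ 0.000250 s

τ = RC = 39000 × 1.60 nF = 0.0000624 s.
t_s ≈ 4τ = 0.000250 s.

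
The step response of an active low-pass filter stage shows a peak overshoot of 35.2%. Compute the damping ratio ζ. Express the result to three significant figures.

ζ = −ln(OS)/√(π² + (ln OS)²). With OS = 0.352, ln OS = −1.044 and ζ = 1.044/3.311 = 0.315.

ζ ≈ 0.315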